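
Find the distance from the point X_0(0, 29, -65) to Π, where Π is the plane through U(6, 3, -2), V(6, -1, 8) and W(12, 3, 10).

UV = (0, -4, 10) and UW = (6, 0, 12), so a normal is n = UV × UW = (-48, 60, 24).
d = |(-48)·0 + 60·29 + 24·(-65) − (-156)| / √(2304 + 3600 + 576) = |336| / (36√5) = 28/(3√5).

28√5/15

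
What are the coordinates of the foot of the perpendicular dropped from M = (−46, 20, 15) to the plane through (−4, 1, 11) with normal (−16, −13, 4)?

(-30, 33, 11)

The perpendicular from M has direction n = (−16, −13, 4): r = (−46, 20, 15) + t(−16, −13, 4).
Substitute into the plane: n·(M + tn) = 95 gives 536 + 441t = 95, so t = -1.
Foot = (−46, 20, 15) + (-1)·(−16, −13, 4) = (−30, 33, 11).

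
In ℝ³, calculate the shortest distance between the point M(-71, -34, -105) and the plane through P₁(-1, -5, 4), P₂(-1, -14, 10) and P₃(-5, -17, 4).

5

P₁P₂ = (0, -9, 6) and P₁P₃ = (-4, -12, 0), so a normal is n = P₁P₂ × P₁P₃ = (72, -24, -36).
d = |72·(-71) + (-24)·(-34) + (-36)·(-105) − (-96)| / √(5184 + 576 + 1296) = |-420| / 84 = 5.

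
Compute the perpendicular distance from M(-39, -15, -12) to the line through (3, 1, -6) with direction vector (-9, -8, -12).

Direction vector d = (-9, -8, -12).
AP = (-42, -16, -6); AP·d = 578, |AP|² = 2056, |d|² = 289.
distance² = |AP|² − (AP·d)²/|d|² = 2056 − 334084/289 = 900, so the distance is 30.

30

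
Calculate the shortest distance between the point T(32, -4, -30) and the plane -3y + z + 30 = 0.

d = |(-3)·(-4) + 1·(-30) − (-30)| / √(0 + 9 + 1) = |12| / √10 = 12/√10.

6√10/5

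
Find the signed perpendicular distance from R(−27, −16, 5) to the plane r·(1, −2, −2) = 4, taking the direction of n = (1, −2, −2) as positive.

-3

n·R − 4 = -9.
|n| = 3, so the signed distance is -9/3 = -3.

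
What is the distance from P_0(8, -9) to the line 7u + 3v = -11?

d = |7·8 + 3·(-9) − (-11)| / √(49 + 9) = |40|/√58 = 20√58/29.

40/√58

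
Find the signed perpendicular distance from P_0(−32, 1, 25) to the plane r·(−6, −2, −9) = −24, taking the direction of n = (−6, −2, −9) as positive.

-1

n·P_0 − (-24) = -11.
|n| = 11, so the signed distance is -11/11 = -1.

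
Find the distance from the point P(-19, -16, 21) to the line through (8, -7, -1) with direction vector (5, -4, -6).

√601

Direction vector d = (5, -4, -6).
AP = (-27, -9, 22), and AP × d = (142, -52, 153).
|AP × d|² = 46277 and |d|² = 77, so the distance is √(46277/77) = √601.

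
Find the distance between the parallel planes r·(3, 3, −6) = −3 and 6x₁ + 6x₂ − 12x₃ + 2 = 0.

Divide the second equation by 2 to match normals: 3x₁ + 3x₂ − 6x₃ = -1.
With common normal n = (3, 3, −6) (|n| = 3√6), the distance is |(-3) − (-1)|/|n| = 2/(3√6) = √6/9.

√6/9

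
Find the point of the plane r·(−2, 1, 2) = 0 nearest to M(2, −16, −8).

(-6, -12, 0)

The perpendicular from M has direction n = (−2, 1, 2): r = (2, −16, −8) + λ(−2, 1, 2).
Substitute into the plane: n·(M + λn) = 0 gives -36 + 9λ = 0, so λ = 4.
Foot = (2, −16, −8) + 4·(−2, 1, 2) = (−6, −12, 0).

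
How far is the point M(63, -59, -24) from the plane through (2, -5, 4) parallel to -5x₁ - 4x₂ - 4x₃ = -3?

Parallel planes share the normal n = (-5, -4, -4); since (2, -5, 4) lies on the plane, its equation is -5x₁ - 4x₂ - 4x₃ = -6.
Then n·(63, -59, -24) - (-6) = 23.
|n| = √(25 + 16 + 16) = √57, so the distance is |23|/√57 = 23/√57.

23√57/57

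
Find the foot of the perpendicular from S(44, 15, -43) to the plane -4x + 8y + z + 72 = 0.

n = (-4, 8, 1), |n|² = 81, and n·S − (-72) = -27.
t = -27/81 = -1/3, so the foot is S − t·n = (44, 15, -43) − (-1/3)·(-4, 8, 1) = (128/3, 53/3, -128/3).

(128/3, 53/3, -128/3)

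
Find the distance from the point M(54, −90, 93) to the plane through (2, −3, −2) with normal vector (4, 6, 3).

29/√61

The plane has equation n·(r − (2, −3, −2)) = 0, i.e. n·r = -16.
d = |4·54 + 6·(-90) + 3·93 − (-16)| / √(16 + 36 + 9) = |-29| / √61 = 29√61/61.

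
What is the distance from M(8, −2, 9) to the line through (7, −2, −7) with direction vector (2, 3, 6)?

Direction vector d = (2, 3, 6).
AP = (1, 0, 16); AP·d = 98, |AP|² = 257, |d|² = 49.
distance² = |AP|² − (AP·d)²/|d|² = 257 − 9604/49 = 61, so the distance is √61.

√61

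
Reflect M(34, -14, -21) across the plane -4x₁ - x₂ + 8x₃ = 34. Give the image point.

(2, -22, 43)

With n = (-4, -1, 8), the signed offset is (n·M − 34)/|n|² = -324/81 = -4.
M' = M − 2t·n = (34, -14, -21) − (-8)·(-4, -1, 8) = (2, -22, 43).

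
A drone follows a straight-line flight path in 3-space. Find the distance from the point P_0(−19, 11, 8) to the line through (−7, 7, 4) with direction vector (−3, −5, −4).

Direction vector d = (−3, −5, −4).
AP = (−12, 4, 4); AP·d = 0, |AP|² = 176, |d|² = 50.
distance² = |AP|² − (AP·d)²/|d|² = 176 − 0/50 = 176, so the distance is 4√11.

4√11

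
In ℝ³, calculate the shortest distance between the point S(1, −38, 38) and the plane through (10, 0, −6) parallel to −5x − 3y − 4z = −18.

Parallel planes share the normal n = (−5, −3, −4); since (10, 0, −6) lies on the plane, its equation is −5x − 3y − 4z = -26.
Then n·(1, −38, 38) − (−26) = −17.
|n| = √(25 + 9 + 16) = 5√2, so the distance is |-17|/(5√2) = 17√2/10.

17√2/10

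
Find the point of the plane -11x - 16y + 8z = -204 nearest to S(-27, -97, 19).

n = (-11, -16, 8), |n|² = 441, and n·S − (-204) = 2205.
t = 2205/441 = 5, so the foot is S − t·n = (-27, -97, 19) − 5·(-11, -16, 8) = (28, -17, -21).

(28, -17, -21)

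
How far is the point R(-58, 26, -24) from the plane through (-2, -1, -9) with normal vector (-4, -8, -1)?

23/9

The plane has equation n·(r − (-2, -1, -9)) = 0, i.e. n·r = 25.
Then n·(-58, 26, -24) - 25 = 23.
|n| = √(16 + 64 + 1) = 9, so the distance is |23|/9 = 23/9.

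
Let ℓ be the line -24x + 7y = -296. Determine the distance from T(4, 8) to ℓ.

The normal to the line is n = (-24, 7) with |n| = 25.
|n·T − (-296)| = |-40 − (-296)| = 256, so the distance is 256/25.

256/25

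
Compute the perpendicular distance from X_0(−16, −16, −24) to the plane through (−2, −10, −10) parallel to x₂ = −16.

Parallel planes share the normal n = (0, 1, 0); since (−2, −10, −10) lies on the plane, its equation is x₂ = -10.
n = (0, 1, 0); n·P − (-10) = -6; |n| = 1; distance = 6/1 = 6.

6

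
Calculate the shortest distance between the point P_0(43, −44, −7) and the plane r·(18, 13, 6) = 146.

14/23

Normal vector n = (18, 13, 6), and n·(43, −44, −7) − 146 = 14.
|n| = √(324 + 169 + 36) = 23, so the distance is |14|/23 = 14/23.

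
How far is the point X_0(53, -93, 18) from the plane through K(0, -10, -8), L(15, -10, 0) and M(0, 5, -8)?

2

KL = (15, 0, 8) and KM = (0, 15, 0), so a normal is n = KL × KM = (-120, 0, 225).
n = (-120, 0, 225); n·P − (-1800) = -510; |n| = 255; distance = 510/255 = 2.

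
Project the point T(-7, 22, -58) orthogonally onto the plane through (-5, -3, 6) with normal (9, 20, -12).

(-25, -18, -34)

The perpendicular from T has direction n = (9, 20, -12): r = (-7, 22, -58) + μ(9, 20, -12).
Substitute into the plane: n·(T + μn) = -177 gives 1073 + 625μ = -177, so μ = -2.
Foot = (-7, 22, -58) + (-2)·(9, 20, -12) = (-25, -18, -34).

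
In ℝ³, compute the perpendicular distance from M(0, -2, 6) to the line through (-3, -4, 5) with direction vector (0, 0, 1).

√13

Direction vector d = (0, 0, 1).
AP = (3, 2, 1), and AP × d = (2, -3, 0).
|AP × d|² = 13 and |d|² = 1, so the distance is √13.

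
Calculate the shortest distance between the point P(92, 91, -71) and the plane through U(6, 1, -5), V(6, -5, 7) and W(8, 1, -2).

30√29/29

UV = (0, -6, 12) and UW = (2, 0, 3), so a normal is n = UV × UW = (-18, 24, 12).
Then n·(92, 91, -71) - (-144) = -180.
|n| = √(324 + 576 + 144) = 6√29, so the distance is |-180|/(6√29) = 30√29/29.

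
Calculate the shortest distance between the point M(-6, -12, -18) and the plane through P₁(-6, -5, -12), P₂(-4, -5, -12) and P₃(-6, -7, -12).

6

P₁P₂ = (2, 0, 0) and P₁P₃ = (0, -2, 0), so a normal is n = P₁P₂ × P₁P₃ = (0, 0, -4).
Then n·(-6, -12, -18) - 48 = 24.
|n| = √(0 + 0 + 16) = 4, so the distance is |24|/4 = 6.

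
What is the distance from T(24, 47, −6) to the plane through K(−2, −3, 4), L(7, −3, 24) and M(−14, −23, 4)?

KL = (9, 0, 20) and KM = (−12, −20, 0), so a normal is n = KL × KM = (400, −240, −180).
Then n·(24, 47, −6) − (−800) = 200.
|n| = √(160000 + 57600 + 32400) = 500, so the distance is |200|/500 = 2/5.

2/5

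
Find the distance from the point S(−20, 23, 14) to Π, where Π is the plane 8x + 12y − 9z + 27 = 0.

1

n = (8, 12, −9); n·P − (-27) = 17; |n| = 17; distance = 17/17 = 1.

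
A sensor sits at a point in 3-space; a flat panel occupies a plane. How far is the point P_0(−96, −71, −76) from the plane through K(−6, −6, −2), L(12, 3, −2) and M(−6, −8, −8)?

KL = (18, 9, 0) and KM = (0, −2, −6), so a normal is n = KL × KM = (−54, 108, −36).
d = |(-54)·(-96) + 108·(-71) + (-36)·(-76) − (-252)| / √(2916 + 11664 + 1296) = |504| / 126 = 4.

4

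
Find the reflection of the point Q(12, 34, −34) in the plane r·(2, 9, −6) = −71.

n = (2, 9, −6), |n|² = 121, n·Q − (-71) = 605, so t = 605/121 = 5.
Foot F = Q − 5·n = (2, −11, −4); the reflection is 2F − Q = (−8, −56, 26).

(-8, -56, 26)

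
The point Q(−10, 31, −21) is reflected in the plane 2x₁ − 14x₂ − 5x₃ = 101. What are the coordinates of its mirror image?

(-2, -25, -41)

n = (2, −14, −5), |n|² = 225, n·Q − 101 = -450, so t = -450/225 = -2.
Foot F = Q − (-2)·n = (−6, 3, −31); the reflection is 2F − Q = (−2, −25, −41).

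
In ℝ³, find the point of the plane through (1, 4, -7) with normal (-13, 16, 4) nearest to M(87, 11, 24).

(61, 43, 32)

n = (-13, 16, 4), |n|² = 441, and n·M − 23 = -882.
t = -882/441 = -2, so the foot is M − t·n = (87, 11, 24) − (-2)·(-13, 16, 4) = (61, 43, 32).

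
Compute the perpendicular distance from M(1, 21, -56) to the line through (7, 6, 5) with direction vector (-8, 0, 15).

Direction vector d = (-8, 0, 15).
AP = (-6, 15, -61), and AP × d = (225, 578, 120).
|AP × d|² = 399109 and |d|² = 289, so the distance is √(399109/289) = √1381.

√1381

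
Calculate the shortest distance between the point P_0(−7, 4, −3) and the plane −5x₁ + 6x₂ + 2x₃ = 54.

Normal vector n = (−5, 6, 2), and n·(−7, 4, −3) − 54 = −1.
|n| = √(25 + 36 + 4) = √65, so the distance is |-1|/√65 = 1/√65.

1/√65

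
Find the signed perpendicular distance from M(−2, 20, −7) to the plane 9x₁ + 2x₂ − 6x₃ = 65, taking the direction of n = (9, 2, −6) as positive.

n·M − 65 = -1.
|n| = 11, so the signed distance is -1/11.

-1/11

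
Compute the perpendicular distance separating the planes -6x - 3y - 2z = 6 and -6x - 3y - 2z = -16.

Both planes have normal n = (-6, -3, -2), |n| = 7. Any point on the first plane is at distance |(-16) − 6|/|n| = 22/7 from the second.

22/7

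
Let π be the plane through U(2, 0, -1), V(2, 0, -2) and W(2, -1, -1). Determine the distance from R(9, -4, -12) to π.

7

UV = (0, 0, -1) and UW = (0, -1, 0), so a normal is n = UV × UW = (-1, 0, 0).
Then n·(9, -4, -12) - (-2) = -7.
|n| = √(1 + 0 + 0) = 1, so the distance is |-7|/1 = 7.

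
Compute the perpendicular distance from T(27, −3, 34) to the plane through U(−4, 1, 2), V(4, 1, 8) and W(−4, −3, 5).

UV = (8, 0, 6) and UW = (0, −4, 3), so a normal is n = UV × UW = (24, −24, −32).
Then n·(27, −3, 34) − (−184) = −184.
|n| = √(576 + 576 + 1024) = 8√34, so the distance is |-184|/(8√34) = 23√34/34.

23/√34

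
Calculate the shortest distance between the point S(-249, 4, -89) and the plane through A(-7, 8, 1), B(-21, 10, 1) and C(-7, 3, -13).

AB = (-14, 2, 0) and AC = (0, -5, -14), so a normal is n = AB × AC = (-28, -196, 70).
d = |(-28)·(-249) + (-196)·4 + 70·(-89) − (-1302)| / √(784 + 38416 + 4900) = |1260| / 210 = 6.

6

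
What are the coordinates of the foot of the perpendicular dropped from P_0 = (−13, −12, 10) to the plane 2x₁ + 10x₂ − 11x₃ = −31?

(-11, -2, -1)

n = (2, 10, −11), |n|² = 225, and n·P_0 − (-31) = -225.
t = -225/225 = -1, so the foot is P_0 − t·n = (−13, −12, 10) − (-1)·(2, 10, −11) = (−11, −2, −1).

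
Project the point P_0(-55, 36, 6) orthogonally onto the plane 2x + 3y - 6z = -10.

(-377/7, 264/7, 18/7)

The perpendicular from P_0 has direction n = (2, 3, -6): r = (-55, 36, 6) + μ(2, 3, -6).
Substitute into the plane: n·(P_0 + μn) = -10 gives -38 + 49μ = -10, so μ = 4/7.
Foot = (-55, 36, 6) + (4/7)·(2, 3, -6) = (-377/7, 264/7, 18/7).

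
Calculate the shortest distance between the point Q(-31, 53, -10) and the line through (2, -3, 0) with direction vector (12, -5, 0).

Direction vector d = (12, -5, 0).
AP = (-33, 56, -10); AP·d = -676, |AP|² = 4325, |d|² = 169.
distance² = |AP|² − (AP·d)²/|d|² = 4325 − 456976/169 = 1621, so the distance is √1621.

√1621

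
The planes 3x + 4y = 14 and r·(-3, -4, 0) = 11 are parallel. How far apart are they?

Divide the second equation by -1 to match normals: 3x + 4y = -11.
Both planes have normal n = (3, 4, 0), |n| = 5. Any point on the first plane is at distance |(-11) − 14|/|n| = 25/5 = 5 from the second.

5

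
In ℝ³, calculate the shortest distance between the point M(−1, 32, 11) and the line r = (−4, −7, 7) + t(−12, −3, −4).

9√17

Direction vector d = (−12, −3, −4).
AP = (3, 39, 4), and AP × d = (−144, −36, 459).
|AP × d|² = 232713 and |d|² = 169, so the distance is √(232713/169) = √1377 = 9√17.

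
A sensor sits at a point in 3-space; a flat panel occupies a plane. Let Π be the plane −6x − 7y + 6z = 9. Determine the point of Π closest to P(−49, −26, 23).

The perpendicular from P has direction n = (−6, −7, 6): r = (−49, −26, 23) + μ(−6, −7, 6).
Substitute into the plane: n·(P + μn) = 9 gives 614 + 121μ = 9, so μ = -5.
Foot = (−49, −26, 23) + (-5)·(−6, −7, 6) = (−19, 9, −7).

(-19, 9, -7)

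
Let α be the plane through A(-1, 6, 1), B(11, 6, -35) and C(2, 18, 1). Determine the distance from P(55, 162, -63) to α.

AB = (12, 0, -36) and AC = (3, 12, 0), so a normal is n = AB × AC = (432, -108, 144).
d = |432·55 + (-108)·162 + 144·(-63) − (-936)| / √(186624 + 11664 + 20736) = |-1872| / 468 = 4.

4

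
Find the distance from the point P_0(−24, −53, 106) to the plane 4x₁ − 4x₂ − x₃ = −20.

10√33/11

d = |4·(-24) + (-4)·(-53) + (-1)·106 − (-20)| / √(16 + 16 + 1) = |30| / √33 = 30/√33.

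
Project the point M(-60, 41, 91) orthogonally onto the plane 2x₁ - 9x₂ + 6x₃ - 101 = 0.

The perpendicular from M has direction n = (2, -9, 6): r = (-60, 41, 91) + λ(2, -9, 6).
Substitute into the plane: n·(M + λn) = 101 gives 57 + 121λ = 101, so λ = 4/11.
Foot = (-60, 41, 91) + (4/11)·(2, -9, 6) = (-652/11, 415/11, 1025/11).

(-652/11, 415/11, 1025/11)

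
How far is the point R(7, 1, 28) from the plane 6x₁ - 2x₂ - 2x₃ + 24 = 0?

d = |6·7 + (-2)·1 + (-2)·28 − (-24)| / √(36 + 4 + 4) = |8| / (2√11) = 4√11/11.

4/√11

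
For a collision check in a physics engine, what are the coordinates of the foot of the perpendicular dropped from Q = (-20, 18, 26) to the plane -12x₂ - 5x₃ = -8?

(-20, -6, 16)

The perpendicular from Q has direction n = (0, -12, -5): r = (-20, 18, 26) + t(0, -12, -5).
Substitute into the plane: n·(Q + tn) = -8 gives -346 + 169t = -8, so t = 2.
Foot = (-20, 18, 26) + 2·(0, -12, -5) = (-20, -6, 16).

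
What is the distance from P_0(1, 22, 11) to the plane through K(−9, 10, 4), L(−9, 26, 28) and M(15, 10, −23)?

2/17

KL = (0, 16, 24) and KM = (24, 0, −27), so a normal is n = KL × KM = (−432, 576, −384).
d = |(-432)·1 + 576·22 + (-384)·11 − 8112| / √(186624 + 331776 + 147456) = |-96| / 816 = 2/17.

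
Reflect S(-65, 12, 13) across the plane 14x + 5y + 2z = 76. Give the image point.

(47, 52, 29)

With n = (14, 5, 2), the signed offset is (n·S − 76)/|n|² = -900/225 = -4.
S' = S − 2t·n = (-65, 12, 13) − (-8)·(14, 5, 2) = (47, 52, 29).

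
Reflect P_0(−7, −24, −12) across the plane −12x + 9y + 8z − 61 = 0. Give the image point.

(-31, -6, 4)

n = (−12, 9, 8), |n|² = 289, n·P_0 − 61 = -289, so t = -289/289 = -1.
Foot F = P_0 − (-1)·n = (−19, −15, −4); the reflection is 2F − P_0 = (−31, −6, 4).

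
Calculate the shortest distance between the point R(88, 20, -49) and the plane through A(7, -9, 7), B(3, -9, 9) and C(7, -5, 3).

9

AB = (-4, 0, 2) and AC = (0, 4, -4), so a normal is n = AB × AC = (-8, -16, -16).
d = |(-8)·88 + (-16)·20 + (-16)·(-49) − (-24)| / √(64 + 256 + 256) = |-216| / 24 = 9.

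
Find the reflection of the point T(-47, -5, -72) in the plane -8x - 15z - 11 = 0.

n = (-8, 0, -15), |n|² = 289, n·T − 11 = 1445, so t = 1445/289 = 5.
Foot F = T − 5·n = (-7, -5, 3); the reflection is 2F − T = (33, -5, 78).

(33, -5, 78)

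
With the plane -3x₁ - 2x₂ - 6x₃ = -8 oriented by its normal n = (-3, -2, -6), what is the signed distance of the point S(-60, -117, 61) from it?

n·S − (-8) = 56.
|n| = 7, so the signed distance is 56/7 = 8.

8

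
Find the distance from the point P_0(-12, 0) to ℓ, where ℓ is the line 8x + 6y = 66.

81/5

The normal to the line is n = (8, 6) with |n| = 10.
|n·P_0 − 66| = |-96 − 66| = 162, so the distance is 162/10 = 81/5.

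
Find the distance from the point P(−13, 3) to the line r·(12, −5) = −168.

d = |12·(-13) + (-5)·3 − (-168)| / √(144 + 25) = |-3|/13 = 3/13.

3/13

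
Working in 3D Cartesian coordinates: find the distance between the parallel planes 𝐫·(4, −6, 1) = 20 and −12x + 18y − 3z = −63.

Divide the second equation by -3 to match normals: 4x − 6y + z = 21.
Both planes have normal n = (4, −6, 1), |n| = √53. Any point on the first plane is at distance |21 − 20|/|n| = 1/√53 = √53/53 from the second.

√53/53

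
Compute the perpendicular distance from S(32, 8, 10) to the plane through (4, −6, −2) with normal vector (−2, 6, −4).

10/√14

The plane has equation n·(r − (4, −6, −2)) = 0, i.e. n·r = -36.
Then n·(32, 8, 10) − (−36) = −20.
|n| = √(4 + 36 + 16) = 2√14, so the distance is |-20|/(2√14) = 5√14/7.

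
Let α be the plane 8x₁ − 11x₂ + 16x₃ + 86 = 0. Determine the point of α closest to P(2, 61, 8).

n = (8, −11, 16), |n|² = 441, and n·P − (-86) = -441.
t = -441/441 = -1, so the foot is P − t·n = (2, 61, 8) − (-1)·(8, −11, 16) = (10, 50, 24).

(10, 50, 24)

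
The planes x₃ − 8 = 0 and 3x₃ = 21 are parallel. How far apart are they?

Divide the second equation by 3 to match normals: x₃ = 7.
Both planes have normal n = (0, 0, 1), |n| = 1. Any point on the first plane is at distance |7 − 8|/|n| = 1/1 = 1 from the second.

1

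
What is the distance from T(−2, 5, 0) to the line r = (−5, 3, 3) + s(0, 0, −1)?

Direction vector d = (0, 0, −1).
AP = (3, 2, −3), and AP × d = (−2, 3, 0).
|AP × d|² = 13 and |d|² = 1, so the distance is √13.

√13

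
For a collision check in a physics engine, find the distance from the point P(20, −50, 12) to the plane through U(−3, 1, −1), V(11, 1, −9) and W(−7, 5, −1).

7/3

UV = (14, 0, −8) and UW = (−4, 4, 0), so a normal is n = UV × UW = (32, 32, 56).
d = |32·20 + 32·(-50) + 56·12 − (-120)| / √(1024 + 1024 + 3136) = |-168| / 72 = 7/3.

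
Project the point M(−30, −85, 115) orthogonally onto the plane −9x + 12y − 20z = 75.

n = (−9, 12, −20), |n|² = 625, and n·M − 75 = -3125.
t = -3125/625 = -5, so the foot is M − t·n = (−30, −85, 115) − (-5)·(−9, 12, −20) = (−75, −25, 15).

(-75, -25, 15)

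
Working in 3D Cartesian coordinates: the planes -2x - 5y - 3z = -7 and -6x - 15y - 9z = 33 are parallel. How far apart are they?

Divide the second equation by 3 to match normals: -2x - 5y - 3z = 11.
With common normal n = (-2, -5, -3) (|n| = √38), the distance is |(-7) − 11|/|n| = 18/√38.

9√38/19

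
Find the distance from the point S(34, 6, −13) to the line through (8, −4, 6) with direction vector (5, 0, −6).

√161

Direction vector d = (5, 0, −6).
AP = (26, 10, −19); AP·d = 244, |AP|² = 1137, |d|² = 61.
distance² = |AP|² − (AP·d)²/|d|² = 1137 − 59536/61 = 161, so the distance is √161.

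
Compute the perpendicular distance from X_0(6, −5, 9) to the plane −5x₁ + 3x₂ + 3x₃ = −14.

Normal vector n = (−5, 3, 3), and n·(6, −5, 9) − (−14) = −4.
|n| = √(25 + 9 + 9) = √43, so the distance is |-4|/√43 = 4√43/43.

4/√43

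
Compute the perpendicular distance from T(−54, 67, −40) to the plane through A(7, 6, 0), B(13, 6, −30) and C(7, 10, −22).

AB = (6, 0, −30) and AC = (0, 4, −22), so a normal is n = AB × AC = (120, 132, 24).
n = (120, 132, 24); n·P − 1632 = -228; |n| = 180; distance = 228/180 = 19/15.

19/15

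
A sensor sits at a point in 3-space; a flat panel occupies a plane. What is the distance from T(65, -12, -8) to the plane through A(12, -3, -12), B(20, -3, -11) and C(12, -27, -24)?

AB = (8, 0, 1) and AC = (0, -24, -12), so a normal is n = AB × AC = (24, 96, -192).
d = |24·65 + 96·(-12) + (-192)·(-8) − 2304| / √(576 + 9216 + 36864) = |-360| / 216 = 5/3.

5/3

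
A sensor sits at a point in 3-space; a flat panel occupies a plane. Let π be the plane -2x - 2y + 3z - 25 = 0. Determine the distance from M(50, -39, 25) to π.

28/√17

Normal vector n = (-2, -2, 3), and n·(50, -39, 25) - 25 = 28.
|n| = √(4 + 4 + 9) = √17, so the distance is |28|/√17 = 28/√17.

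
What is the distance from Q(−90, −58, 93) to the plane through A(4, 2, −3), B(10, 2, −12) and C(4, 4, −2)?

15√14/7

AB = (6, 0, −9) and AC = (0, 2, 1), so a normal is n = AB × AC = (18, −6, 12).
Then n·(−90, −58, 93) − 24 = −180.
|n| = √(324 + 36 + 144) = 6√14, so the distance is |-180|/(6√14) = 15√14/7.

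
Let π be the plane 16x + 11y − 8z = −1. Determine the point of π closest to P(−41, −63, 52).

The perpendicular from P has direction n = (16, 11, −8): r = (−41, −63, 52) + λ(16, 11, −8).
Substitute into the plane: n·(P + λn) = -1 gives -1765 + 441λ = -1, so λ = 4.
Foot = (−41, −63, 52) + 4·(16, 11, −8) = (23, −19, 20).

(23, -19, 20)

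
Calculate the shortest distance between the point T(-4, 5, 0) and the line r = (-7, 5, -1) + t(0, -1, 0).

√10

Direction vector d = (0, -1, 0).
AP = (3, 0, 1); AP·d = 0, |AP|² = 10, |d|² = 1.
distance² = |AP|² − (AP·d)²/|d|² = 10 − 0/1 = 10, so the distance is √10.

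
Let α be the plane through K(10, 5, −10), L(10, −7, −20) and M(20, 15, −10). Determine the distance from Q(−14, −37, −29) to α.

KL = (0, −12, −10) and KM = (10, 10, 0), so a normal is n = KL × KM = (100, −100, 120).
Then n·(−14, −37, −29) − (−700) = −480.
|n| = √(10000 + 10000 + 14400) = 20√86, so the distance is |-480|/(20√86) = 24/√86.

12√86/43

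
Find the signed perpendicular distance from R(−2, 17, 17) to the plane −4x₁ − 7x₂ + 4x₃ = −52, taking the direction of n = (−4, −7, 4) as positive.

n·R − (-52) = 9.
|n| = 9, so the signed distance is 9/9 = 1.

1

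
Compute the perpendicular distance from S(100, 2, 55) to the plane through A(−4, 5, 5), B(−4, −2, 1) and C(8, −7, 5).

AB = (0, −7, −4) and AC = (12, −12, 0), so a normal is n = AB × AC = (−48, −48, 84).
Then n·(100, 2, 55) − 372 = −648.
|n| = √(2304 + 2304 + 7056) = 108, so the distance is |-648|/108 = 6.

6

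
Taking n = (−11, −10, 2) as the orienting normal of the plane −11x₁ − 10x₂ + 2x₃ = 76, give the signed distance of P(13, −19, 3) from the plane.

n·P − 76 = -23.
|n| = 15, so the signed distance is -23/15.

-23/15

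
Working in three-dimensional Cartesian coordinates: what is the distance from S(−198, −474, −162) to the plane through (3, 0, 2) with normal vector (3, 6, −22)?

The plane has equation n·(r − (3, 0, 2)) = 0, i.e. n·r = -35.
Then n·(−198, −474, −162) − (−35) = 161.
|n| = √(9 + 36 + 484) = 23, so the distance is |161|/23 = 7.

7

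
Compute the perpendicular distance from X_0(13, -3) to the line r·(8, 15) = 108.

49/17

The normal to the line is n = (8, 15) with |n| = 17.
|n·X_0 − 108| = |59 − 108| = 49, so the distance is 49/17.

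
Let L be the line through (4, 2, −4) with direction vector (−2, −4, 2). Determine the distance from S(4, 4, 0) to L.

Direction vector d = (−2, −4, 2).
AP = (0, 2, 4); AP·d = 0, |AP|² = 20, |d|² = 24.
distance² = |AP|² − (AP·d)²/|d|² = 20 − 0/24 = 20, so the distance is 2√5.

2√5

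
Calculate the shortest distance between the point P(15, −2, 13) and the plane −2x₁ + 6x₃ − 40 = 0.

Normal vector n = (−2, 0, 6), and n·(15, −2, 13) − 40 = 8.
|n| = √(4 + 0 + 36) = 2√10, so the distance is |8|/(2√10) = 2√10/5.

4/√10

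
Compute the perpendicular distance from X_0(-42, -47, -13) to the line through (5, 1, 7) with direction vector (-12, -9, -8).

Direction vector d = (-12, -9, -8).
AP = (-47, -48, -20), and AP × d = (204, -136, -153).
|AP × d|² = 83521 and |d|² = 289, so the distance is √(83521/289) = √289 = 17.

17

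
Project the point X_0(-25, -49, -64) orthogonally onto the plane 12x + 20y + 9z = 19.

n = (12, 20, 9), |n|² = 625, and n·X_0 − 19 = -1875.
t = -1875/625 = -3, so the foot is X_0 − t·n = (-25, -49, -64) − (-3)·(12, 20, 9) = (11, 11, -37).

(11, 11, -37)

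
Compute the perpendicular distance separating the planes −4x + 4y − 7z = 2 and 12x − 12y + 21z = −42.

Divide the second equation by -3 to match normals: −4x + 4y − 7z = 14.
With common normal n = (−4, 4, −7) (|n| = 9), the distance is |2 − 14|/|n| = 12/9 = 4/3.

4/3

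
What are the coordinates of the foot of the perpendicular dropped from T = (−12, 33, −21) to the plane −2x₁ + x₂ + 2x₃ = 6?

(-10, 32, -23)

n = (−2, 1, 2), |n|² = 9, and n·T − 6 = 9.
t = 9/9 = 1, so the foot is T − t·n = (−12, 33, −21) − 1·(−2, 1, 2) = (−10, 32, −23).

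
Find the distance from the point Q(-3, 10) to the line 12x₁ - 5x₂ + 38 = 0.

d = |12·(-3) + (-5)·10 − (-38)| / √(144 + 25) = |-48|/13 = 48/13.

48/13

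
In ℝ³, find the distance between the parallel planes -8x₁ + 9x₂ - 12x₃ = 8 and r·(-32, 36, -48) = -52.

Divide the second equation by 4 to match normals: -8x₁ + 9x₂ - 12x₃ = -13.
Both planes have normal n = (-8, 9, -12), |n| = 17. Any point on the first plane is at distance |(-13) − 8|/|n| = 21/17 from the second.

21/17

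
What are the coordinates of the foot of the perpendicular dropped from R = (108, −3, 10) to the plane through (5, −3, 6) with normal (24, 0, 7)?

(12, -3, -18)

The perpendicular from R has direction n = (24, 0, 7): r = (108, −3, 10) + λ(24, 0, 7).
Substitute into the plane: n·(R + λn) = 162 gives 2662 + 625λ = 162, so λ = -4.
Foot = (108, −3, 10) + (-4)·(24, 0, 7) = (12, −3, −18).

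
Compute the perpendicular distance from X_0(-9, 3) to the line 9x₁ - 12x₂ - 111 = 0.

76/5

d = |9·(-9) + (-12)·3 − 111| / √(81 + 144) = |-228|/15 = 76/5.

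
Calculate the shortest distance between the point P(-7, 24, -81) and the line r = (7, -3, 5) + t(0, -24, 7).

Direction vector d = (0, -24, 7).
AP = (-14, 27, -86), and AP × d = (-1875, 98, 336).
|AP × d|² = 3638125 and |d|² = 625, so the distance is √(3638125/625) = √5821.

√5821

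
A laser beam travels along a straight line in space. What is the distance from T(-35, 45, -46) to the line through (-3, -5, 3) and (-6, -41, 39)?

A direction vector is d = (-3, -36, 36).
AP = (-32, 50, -49), and AP × d = (36, 1299, 1302).
|AP × d|² = 3383901 and |d|² = 2601, so the distance is √(3383901/2601) = √1301.

√1301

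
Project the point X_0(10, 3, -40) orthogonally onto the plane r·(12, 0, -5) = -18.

n = (12, 0, -5), |n|² = 169, and n·X_0 − (-18) = 338.
t = 338/169 = 2, so the foot is X_0 − t·n = (10, 3, -40) − 2·(12, 0, -5) = (-14, 3, -30).

(-14, 3, -30)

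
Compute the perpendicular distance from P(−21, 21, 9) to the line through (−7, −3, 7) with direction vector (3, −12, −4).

Direction vector d = (3, −12, −4).
AP = (−14, 24, 2), and AP × d = (−72, −50, 96).
|AP × d|² = 16900 and |d|² = 169, so the distance is √(16900/169) = √100 = 10.

10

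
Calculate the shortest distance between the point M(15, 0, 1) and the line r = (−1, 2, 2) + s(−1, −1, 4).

9√3

Direction vector d = (−1, −1, 4).
AP = (16, −2, −1); AP·d = -18, |AP|² = 261, |d|² = 18.
distance² = |AP|² − (AP·d)²/|d|² = 261 − 324/18 = 243, so the distance is 9√3.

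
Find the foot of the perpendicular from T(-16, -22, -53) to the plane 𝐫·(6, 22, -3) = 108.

n = (6, 22, -3), |n|² = 529, and n·T − 108 = -529.
t = -529/529 = -1, so the foot is T − t·n = (-16, -22, -53) − (-1)·(6, 22, -3) = (-10, 0, -56).

(-10, 0, -56)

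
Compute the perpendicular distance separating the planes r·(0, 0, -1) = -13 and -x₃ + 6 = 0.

7

With common normal n = (0, 0, -1) (|n| = 1), the distance is |(-13) − (-6)|/|n| = 7/1 = 7.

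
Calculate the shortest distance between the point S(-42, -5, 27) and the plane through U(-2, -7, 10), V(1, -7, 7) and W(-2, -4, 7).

7√3

UV = (3, 0, -3) and UW = (0, 3, -3), so a normal is n = UV × UW = (9, 9, 9).
Then n·(-42, -5, 27) - 9 = -189.
|n| = √(81 + 81 + 81) = 9√3, so the distance is |-189|/(9√3) = 7√3.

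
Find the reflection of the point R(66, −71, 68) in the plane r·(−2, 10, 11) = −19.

(194/3, -193/3, 226/3)

n = (−2, 10, 11), |n|² = 225, n·R − (-19) = -75, so t = -75/225 = -1/3.
Foot F = R − (-1/3)·n = (196/3, −203/3, 215/3); the reflection is 2F − R = (194/3, −193/3, 226/3).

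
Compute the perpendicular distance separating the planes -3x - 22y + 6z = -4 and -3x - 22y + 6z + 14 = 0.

10/23

With common normal n = (-3, -22, 6) (|n| = 23), the distance is |(-4) − (-14)|/|n| = 10/23.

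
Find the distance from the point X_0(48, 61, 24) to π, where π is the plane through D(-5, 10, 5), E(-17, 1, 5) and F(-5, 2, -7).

DE = (-12, -9, 0) and DF = (0, -8, -12), so a normal is n = DE × DF = (108, -144, 96).
n = (108, -144, 96); n·P − (-1500) = 204; |n| = 204; distance = 204/204 = 1.

1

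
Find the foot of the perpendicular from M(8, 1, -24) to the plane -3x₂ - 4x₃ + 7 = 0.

The perpendicular from M has direction n = (0, -3, -4): r = (8, 1, -24) + t(0, -3, -4).
Substitute into the plane: n·(M + tn) = -7 gives 93 + 25t = -7, so t = -4.
Foot = (8, 1, -24) + (-4)·(0, -3, -4) = (8, 13, -8).

(8, 13, -8)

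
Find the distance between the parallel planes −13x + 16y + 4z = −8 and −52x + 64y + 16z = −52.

Divide the second equation by 4 to match normals: −13x + 16y + 4z = -13.
Both planes have normal n = (−13, 16, 4), |n| = 21. Any point on the first plane is at distance |(-13) − (-8)|/|n| = 5/21 from the second.

5/21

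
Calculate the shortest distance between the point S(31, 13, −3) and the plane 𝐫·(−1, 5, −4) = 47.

Normal vector n = (−1, 5, −4), and n·(31, 13, −3) − 47 = −1.
|n| = √(1 + 25 + 16) = √42, so the distance is |-1|/√42 = 1/√42.

√42/42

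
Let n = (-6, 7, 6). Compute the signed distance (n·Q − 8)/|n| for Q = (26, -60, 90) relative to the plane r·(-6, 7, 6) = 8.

n·Q − 8 = -44.
|n| = 11, so the signed distance is -44/11 = -4.

-4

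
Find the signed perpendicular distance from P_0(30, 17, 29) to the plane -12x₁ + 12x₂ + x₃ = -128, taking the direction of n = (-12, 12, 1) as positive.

1/17

n·P_0 − (-128) = 1.
|n| = 17, so the signed distance is 1/17.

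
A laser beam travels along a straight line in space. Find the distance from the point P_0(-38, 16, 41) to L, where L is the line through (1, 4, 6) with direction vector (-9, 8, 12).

17

Direction vector d = (-9, 8, 12).
AP = (-39, 12, 35), and AP × d = (-136, 153, -204).
|AP × d|² = 83521 and |d|² = 289, so the distance is √(83521/289) = √289 = 17.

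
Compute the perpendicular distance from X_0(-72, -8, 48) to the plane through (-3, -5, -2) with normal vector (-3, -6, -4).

The plane has equation n·(r − (-3, -5, -2)) = 0, i.e. n·r = 47.
d = |(-3)·(-72) + (-6)·(-8) + (-4)·48 − 47| / √(9 + 36 + 16) = |25| / √61 = 25√61/61.

25/√61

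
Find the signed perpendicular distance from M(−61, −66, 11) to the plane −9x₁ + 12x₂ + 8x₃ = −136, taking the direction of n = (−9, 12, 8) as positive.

n·M − (-136) = -19.
|n| = 17, so the signed distance is -19/17.

-19/17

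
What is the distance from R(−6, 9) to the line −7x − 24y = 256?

d = |(-7)·(-6) + (-24)·9 − 256| / √(49 + 576) = |-430|/25 = 86/5.

86/5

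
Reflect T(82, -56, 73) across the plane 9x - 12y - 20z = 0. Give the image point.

n = (9, -12, -20), |n|² = 625, n·T − 0 = -50, so t = -50/625 = -2/25.
Foot F = T − (-2/25)·n = (2068/25, -1424/25, 357/5); the reflection is 2F − T = (2086/25, -1448/25, 349/5).

(2086/25, -1448/25, 349/5)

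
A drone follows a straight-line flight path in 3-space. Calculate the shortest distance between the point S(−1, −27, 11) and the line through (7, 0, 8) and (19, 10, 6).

2√61

A direction vector is d = (12, 10, −2).
AP = (−8, −27, 3), and AP × d = (24, 20, 244).
|AP × d|² = 60512 and |d|² = 248, so the distance is √(60512/248) = √244 = 2√61.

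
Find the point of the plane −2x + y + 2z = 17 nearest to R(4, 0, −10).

n = (−2, 1, 2), |n|² = 9, and n·R − 17 = -45.
t = -45/9 = -5, so the foot is R − t·n = (4, 0, −10) − (-5)·(−2, 1, 2) = (−6, 5, 0).

(-6, 5, 0)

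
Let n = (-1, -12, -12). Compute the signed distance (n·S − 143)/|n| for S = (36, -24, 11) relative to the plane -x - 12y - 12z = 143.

n·S − 143 = -23.
|n| = 17, so the signed distance is -23/17.

-23/17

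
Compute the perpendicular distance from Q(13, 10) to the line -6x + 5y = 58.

86√61/61

d = |(-6)·13 + 5·10 − 58| / √(36 + 25) = |-86|/√61 = 86√61/61.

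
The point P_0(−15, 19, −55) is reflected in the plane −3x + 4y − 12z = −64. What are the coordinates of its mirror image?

n = (−3, 4, −12), |n|² = 169, n·P_0 − (-64) = 845, so t = 845/169 = 5.
Foot F = P_0 − 5·n = (0, −1, 5); the reflection is 2F − P_0 = (15, −21, 65).

(15, -21, 65)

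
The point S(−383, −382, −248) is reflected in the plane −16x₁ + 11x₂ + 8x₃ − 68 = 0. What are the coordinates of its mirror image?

With n = (−16, 11, 8), the signed offset is (n·S − 68)/|n|² = -126/441 = -2/7.
S' = S − 2t·n = (−383, −382, −248) − (-4/7)·(−16, 11, 8) = (−2745/7, −2630/7, −1704/7).

(-2745/7, -2630/7, -1704/7)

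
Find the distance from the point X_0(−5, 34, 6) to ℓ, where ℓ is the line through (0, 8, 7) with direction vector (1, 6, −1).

√94

Direction vector d = (1, 6, −1).
AP = (−5, 26, −1), and AP × d = (−20, −6, −56).
|AP × d|² = 3572 and |d|² = 38, so the distance is √(3572/38) = √94.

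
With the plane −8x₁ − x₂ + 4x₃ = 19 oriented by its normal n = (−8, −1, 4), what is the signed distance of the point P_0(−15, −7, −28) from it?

n·P_0 − 19 = -4.
|n| = 9, so the signed distance is -4/9.

-4/9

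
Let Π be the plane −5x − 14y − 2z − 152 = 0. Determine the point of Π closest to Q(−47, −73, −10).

n = (−5, −14, −2), |n|² = 225, and n·Q − 152 = 1125.
t = 1125/225 = 5, so the foot is Q − t·n = (−47, −73, −10) − 5·(−5, −14, −2) = (−22, −3, 0).

(-22, -3, 0)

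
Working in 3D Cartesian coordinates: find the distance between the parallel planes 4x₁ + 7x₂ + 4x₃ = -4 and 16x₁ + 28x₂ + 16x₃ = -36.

Divide the second equation by 4 to match normals: 4x₁ + 7x₂ + 4x₃ = -9.
Both planes have normal n = (4, 7, 4), |n| = 9. Any point on the first plane is at distance |(-9) − (-4)|/|n| = 5/9 from the second.

5/9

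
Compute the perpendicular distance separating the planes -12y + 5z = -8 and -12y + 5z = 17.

Both planes have normal n = (0, -12, 5), |n| = 13. Any point on the first plane is at distance |17 − (-8)|/|n| = 25/13 from the second.

25/13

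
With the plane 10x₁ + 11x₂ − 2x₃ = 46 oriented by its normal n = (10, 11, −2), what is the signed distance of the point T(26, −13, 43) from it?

-1

n·T − 46 = -15.
|n| = 15, so the signed distance is -15/15 = -1.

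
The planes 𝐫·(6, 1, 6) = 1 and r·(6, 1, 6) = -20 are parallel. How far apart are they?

Both planes have normal n = (6, 1, 6), |n| = √73. Any point on the first plane is at distance |(-20) − 1|/|n| = 21/√73 from the second.

21√73/73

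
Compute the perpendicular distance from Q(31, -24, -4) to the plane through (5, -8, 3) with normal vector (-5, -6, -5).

The plane has equation n·(r − (5, -8, 3)) = 0, i.e. n·r = 8.
n = (-5, -6, -5); n·P − 8 = 1; |n| = √86; distance = 1/√86 = √86/86.

1/√86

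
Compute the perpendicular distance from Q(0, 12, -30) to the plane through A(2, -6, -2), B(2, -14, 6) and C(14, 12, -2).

AB = (0, -8, 8) and AC = (12, 18, 0), so a normal is n = AB × AC = (-144, 96, 96).
Then n·(0, 12, -30) - (-1056) = -672.
|n| = √(20736 + 9216 + 9216) = 48√17, so the distance is |-672|/(48√17) = 14√17/17.

14/√17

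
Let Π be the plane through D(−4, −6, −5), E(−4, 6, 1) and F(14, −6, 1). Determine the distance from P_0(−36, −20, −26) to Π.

DE = (0, 12, 6) and DF = (18, 0, 6), so a normal is n = DE × DF = (72, 108, −216).
n = (72, 108, −216); n·P − 144 = 720; |n| = 252; distance = 720/252 = 20/7.

20/7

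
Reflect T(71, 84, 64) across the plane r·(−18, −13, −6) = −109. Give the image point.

n = (−18, −13, −6), |n|² = 529, n·T − (-109) = -2645, so t = -2645/529 = -5.
Foot F = T − (-5)·n = (−19, 19, 34); the reflection is 2F − T = (−109, −46, 4).

(-109, -46, 4)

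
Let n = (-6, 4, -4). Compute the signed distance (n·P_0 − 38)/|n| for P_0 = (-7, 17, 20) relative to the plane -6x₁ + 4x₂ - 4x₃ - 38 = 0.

n·P_0 − 38 = -8.
|n| = 2√17, so the signed distance is -4√17/17.

-4√17/17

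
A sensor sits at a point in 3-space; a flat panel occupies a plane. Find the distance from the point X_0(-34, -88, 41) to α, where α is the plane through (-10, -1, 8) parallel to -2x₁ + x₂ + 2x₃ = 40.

9

Parallel planes share the normal n = (-2, 1, 2); since (-10, -1, 8) lies on the plane, its equation is -2x₁ + x₂ + 2x₃ = 35.
Then n·(-34, -88, 41) - 35 = 27.
|n| = √(4 + 1 + 4) = 3, so the distance is |27|/3 = 9.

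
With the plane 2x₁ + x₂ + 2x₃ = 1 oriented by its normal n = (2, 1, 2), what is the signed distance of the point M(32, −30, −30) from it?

n·M − 1 = -27.
|n| = 3, so the signed distance is -27/3 = -9.

-9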